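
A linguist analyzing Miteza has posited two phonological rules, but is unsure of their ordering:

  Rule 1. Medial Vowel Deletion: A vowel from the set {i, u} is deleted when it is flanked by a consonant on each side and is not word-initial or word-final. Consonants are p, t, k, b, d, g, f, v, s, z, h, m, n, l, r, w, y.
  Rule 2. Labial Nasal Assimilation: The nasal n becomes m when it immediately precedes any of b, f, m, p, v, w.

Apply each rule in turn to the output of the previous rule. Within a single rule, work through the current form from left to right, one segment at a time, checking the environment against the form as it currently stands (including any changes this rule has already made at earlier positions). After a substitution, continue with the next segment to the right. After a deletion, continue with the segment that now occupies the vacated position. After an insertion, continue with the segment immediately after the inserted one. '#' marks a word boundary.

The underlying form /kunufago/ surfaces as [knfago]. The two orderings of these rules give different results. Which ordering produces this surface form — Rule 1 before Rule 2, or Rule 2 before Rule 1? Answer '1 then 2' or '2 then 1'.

Order 1 then 2:
  1 Medial Vowel Deletion: [kunufago] → [knfago]
  2 Labial Nasal Assimilation: [knfago] → [kmfago]
  result: [kmfago]
Order 2 then 1:
  2 Labial Nasal Assimilation: no change — [kunufago]
  1 Medial Vowel Deletion: [kunufago] → [knfago]
  result: [knfago]

2 then 1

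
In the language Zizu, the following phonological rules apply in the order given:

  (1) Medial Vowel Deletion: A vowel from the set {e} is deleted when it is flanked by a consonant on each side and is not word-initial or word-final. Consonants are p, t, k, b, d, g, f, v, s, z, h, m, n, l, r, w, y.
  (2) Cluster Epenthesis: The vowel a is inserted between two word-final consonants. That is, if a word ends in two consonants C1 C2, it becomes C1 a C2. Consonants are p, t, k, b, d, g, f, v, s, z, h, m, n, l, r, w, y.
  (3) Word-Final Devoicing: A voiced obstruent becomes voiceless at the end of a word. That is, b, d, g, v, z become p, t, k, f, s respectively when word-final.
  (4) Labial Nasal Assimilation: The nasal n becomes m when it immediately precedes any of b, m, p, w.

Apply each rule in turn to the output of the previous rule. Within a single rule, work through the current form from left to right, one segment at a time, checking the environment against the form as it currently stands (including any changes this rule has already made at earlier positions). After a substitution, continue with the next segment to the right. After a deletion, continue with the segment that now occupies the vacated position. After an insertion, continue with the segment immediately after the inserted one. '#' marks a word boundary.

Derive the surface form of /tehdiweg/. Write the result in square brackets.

[thdiwak]

(1) Medial Vowel Deletion: [tehdiweg] → [thdiwg]
(2) Cluster Epenthesis: [thdiwg] → [thdiwag]
(3) Word-Final Devoicing: [thdiwag] → [thdiwak]
(4) Labial Nasal Assimilation: no change — [thdiwak]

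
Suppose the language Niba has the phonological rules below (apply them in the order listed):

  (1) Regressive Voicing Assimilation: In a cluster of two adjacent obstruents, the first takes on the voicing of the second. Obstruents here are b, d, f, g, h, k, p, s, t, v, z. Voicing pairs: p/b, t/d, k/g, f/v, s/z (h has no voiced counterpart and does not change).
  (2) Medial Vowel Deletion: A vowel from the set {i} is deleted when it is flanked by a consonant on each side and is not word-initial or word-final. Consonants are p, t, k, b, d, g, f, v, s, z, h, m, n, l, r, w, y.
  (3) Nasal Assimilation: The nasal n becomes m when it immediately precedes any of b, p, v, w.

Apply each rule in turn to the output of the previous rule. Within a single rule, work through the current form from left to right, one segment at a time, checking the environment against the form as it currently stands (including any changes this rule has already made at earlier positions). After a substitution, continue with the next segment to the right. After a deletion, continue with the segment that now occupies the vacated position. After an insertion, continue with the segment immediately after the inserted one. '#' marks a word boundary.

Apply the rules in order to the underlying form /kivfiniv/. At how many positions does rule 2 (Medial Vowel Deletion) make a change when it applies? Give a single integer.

3

(1) Regressive Voicing Assimilation: [kivfiniv] → [kiffiniv]
(2) Medial Vowel Deletion: [kiffiniv] → [kffnv]
(3) Nasal Assimilation: [kffnv] → [kffmv]
Rule 2 changed 3 position(s).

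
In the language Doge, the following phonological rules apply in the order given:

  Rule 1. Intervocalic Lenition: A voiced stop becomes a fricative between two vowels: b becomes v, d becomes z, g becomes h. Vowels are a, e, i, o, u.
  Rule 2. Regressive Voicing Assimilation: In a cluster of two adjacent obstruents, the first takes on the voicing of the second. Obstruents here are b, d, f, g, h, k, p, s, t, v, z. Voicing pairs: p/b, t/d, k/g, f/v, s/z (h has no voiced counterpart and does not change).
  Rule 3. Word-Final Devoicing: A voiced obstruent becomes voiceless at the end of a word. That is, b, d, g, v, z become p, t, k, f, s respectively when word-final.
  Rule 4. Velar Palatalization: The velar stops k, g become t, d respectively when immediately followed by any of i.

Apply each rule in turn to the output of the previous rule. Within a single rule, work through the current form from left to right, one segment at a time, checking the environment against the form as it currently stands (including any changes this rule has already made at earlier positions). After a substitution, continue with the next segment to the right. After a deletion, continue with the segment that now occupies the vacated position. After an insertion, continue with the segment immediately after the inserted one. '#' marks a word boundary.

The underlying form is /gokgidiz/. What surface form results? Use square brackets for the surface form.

Rule 1 Intervocalic Lenition: [gokgidiz] → [gokgiziz]
Rule 2 Regressive Voicing Assimilation: [gokgiziz] → [goggiziz]
Rule 3 Word-Final Devoicing: [goggiziz] → [goggizis]
Rule 4 Velar Palatalization: [goggizis] → [gogdizis]

[gogdizis]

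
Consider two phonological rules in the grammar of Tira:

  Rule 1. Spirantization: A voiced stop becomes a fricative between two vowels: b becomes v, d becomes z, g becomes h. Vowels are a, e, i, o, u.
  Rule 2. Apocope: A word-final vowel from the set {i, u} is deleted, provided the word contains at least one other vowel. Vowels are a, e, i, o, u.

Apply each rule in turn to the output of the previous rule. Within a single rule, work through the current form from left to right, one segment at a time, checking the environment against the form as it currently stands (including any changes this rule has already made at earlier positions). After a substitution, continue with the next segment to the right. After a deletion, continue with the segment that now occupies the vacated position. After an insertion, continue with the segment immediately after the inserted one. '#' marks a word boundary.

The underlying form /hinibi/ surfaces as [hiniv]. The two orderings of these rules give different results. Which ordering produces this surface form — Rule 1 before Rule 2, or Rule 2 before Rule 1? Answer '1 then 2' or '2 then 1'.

1 then 2

Order 1 then 2:
  1 Spirantization: [hinibi] → [hinivi]
  2 Apocope: [hinivi] → [hiniv]
  result: [hiniv]
Order 2 then 1:
  2 Apocope: [hinibi] → [hinib]
  1 Spirantization: no change — [hinib]
  result: [hinib]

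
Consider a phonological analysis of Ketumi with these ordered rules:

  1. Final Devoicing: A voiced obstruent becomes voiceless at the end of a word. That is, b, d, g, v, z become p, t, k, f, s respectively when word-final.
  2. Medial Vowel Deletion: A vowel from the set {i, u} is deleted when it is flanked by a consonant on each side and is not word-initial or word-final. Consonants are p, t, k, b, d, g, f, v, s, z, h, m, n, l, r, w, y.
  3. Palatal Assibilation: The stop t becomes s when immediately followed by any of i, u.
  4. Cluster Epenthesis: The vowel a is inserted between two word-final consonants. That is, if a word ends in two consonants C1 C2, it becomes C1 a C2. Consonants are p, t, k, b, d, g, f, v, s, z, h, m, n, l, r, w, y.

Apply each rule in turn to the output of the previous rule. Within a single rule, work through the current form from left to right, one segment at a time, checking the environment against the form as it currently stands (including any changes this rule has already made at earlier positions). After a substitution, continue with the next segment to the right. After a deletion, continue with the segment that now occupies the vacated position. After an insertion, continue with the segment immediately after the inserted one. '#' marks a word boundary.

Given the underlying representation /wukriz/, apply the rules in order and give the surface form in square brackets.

1 Final Devoicing: [wukriz] → [wukris]
2 Medial Vowel Deletion: [wukris] → [wkrs]
3 Palatal Assibilation: no change — [wkrs]
4 Cluster Epenthesis: [wkrs] → [wkras]

[wkras]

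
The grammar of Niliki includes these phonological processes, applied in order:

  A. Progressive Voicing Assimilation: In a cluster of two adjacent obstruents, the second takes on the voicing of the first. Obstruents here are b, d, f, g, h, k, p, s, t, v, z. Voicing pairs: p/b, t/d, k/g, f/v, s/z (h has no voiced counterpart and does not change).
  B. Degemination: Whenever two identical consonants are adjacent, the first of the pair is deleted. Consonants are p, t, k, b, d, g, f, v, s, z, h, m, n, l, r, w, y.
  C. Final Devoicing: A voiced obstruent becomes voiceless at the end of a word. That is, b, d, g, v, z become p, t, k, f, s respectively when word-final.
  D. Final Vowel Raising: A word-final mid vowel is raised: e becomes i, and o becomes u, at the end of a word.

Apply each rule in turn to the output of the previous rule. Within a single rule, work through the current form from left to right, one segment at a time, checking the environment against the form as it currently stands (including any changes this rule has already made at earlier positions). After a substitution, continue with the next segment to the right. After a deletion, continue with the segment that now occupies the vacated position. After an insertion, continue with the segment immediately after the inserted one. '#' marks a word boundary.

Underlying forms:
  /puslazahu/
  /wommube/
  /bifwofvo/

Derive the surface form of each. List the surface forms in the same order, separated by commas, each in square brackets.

[puslazahu], [womubi], [bifwofu]

/puslazahu/:
  A Progressive Voicing Assimilation: no change — [puslazahu]
  B Degemination: no change — [puslazahu]
  C Final Devoicing: no change — [puslazahu]
  D Final Vowel Raising: no change — [puslazahu]
/wommube/:
  A Progressive Voicing Assimilation: no change — [wommube]
  B Degemination: [wommube] → [womube]
  C Final Devoicing: no change — [womube]
  D Final Vowel Raising: [womube] → [womubi]
/bifwofvo/:
  A Progressive Voicing Assimilation: [bifwofvo] → [bifwoffo]
  B Degemination: [bifwoffo] → [bifwofo]
  C Final Devoicing: no change — [bifwofo]
  D Final Vowel Raising: [bifwofo] → [bifwofu]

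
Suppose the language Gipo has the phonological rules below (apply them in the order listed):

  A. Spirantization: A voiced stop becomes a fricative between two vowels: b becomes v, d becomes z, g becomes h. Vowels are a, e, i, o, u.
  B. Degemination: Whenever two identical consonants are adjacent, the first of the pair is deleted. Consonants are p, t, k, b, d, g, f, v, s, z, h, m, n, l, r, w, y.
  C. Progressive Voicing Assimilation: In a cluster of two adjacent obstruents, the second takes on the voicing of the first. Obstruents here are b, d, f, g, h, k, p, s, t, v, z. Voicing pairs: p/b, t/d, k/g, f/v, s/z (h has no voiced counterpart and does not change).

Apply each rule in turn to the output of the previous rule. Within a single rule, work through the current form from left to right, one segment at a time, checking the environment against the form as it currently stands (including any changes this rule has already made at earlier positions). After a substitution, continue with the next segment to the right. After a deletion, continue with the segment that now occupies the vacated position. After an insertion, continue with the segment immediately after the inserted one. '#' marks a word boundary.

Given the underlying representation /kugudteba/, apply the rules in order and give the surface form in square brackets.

A Spirantization: [kugudteba] → [kuhudteva]
B Degemination: no change — [kuhudteva]
C Progressive Voicing Assimilation: [kuhudteva] → [kuhuddeva]

[kuhuddeva]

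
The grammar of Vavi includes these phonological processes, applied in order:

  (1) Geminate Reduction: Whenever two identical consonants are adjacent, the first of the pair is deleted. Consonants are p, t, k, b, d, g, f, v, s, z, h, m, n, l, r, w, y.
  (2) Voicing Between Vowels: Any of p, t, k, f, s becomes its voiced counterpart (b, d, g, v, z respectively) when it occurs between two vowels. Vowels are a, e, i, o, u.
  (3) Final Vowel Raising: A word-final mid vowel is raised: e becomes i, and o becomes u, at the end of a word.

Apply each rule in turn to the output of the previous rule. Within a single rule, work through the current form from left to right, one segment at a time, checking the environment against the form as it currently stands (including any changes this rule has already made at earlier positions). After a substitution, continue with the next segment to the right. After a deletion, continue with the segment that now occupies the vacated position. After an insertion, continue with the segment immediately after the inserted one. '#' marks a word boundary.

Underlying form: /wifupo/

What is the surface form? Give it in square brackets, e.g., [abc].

(1) Geminate Reduction: no change — [wifupo]
(2) Voicing Between Vowels: [wifupo] → [wivubo]
(3) Final Vowel Raising: [wivubo] → [wivubu]

[wivubu]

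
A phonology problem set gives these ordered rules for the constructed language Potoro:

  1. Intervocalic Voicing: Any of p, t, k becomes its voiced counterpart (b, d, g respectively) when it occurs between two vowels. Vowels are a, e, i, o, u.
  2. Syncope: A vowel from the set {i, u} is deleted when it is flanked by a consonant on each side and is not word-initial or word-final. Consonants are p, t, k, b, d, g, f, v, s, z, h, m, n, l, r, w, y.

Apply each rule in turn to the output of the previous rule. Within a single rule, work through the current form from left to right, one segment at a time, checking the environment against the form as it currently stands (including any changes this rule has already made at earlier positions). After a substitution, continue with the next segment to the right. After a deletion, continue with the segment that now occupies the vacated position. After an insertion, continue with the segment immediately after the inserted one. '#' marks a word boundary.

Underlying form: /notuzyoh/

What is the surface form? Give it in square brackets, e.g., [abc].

[nodzyoh]

1 Intervocalic Voicing: [notuzyoh] → [noduzyoh]
2 Syncope: [noduzyoh] → [nodzyoh]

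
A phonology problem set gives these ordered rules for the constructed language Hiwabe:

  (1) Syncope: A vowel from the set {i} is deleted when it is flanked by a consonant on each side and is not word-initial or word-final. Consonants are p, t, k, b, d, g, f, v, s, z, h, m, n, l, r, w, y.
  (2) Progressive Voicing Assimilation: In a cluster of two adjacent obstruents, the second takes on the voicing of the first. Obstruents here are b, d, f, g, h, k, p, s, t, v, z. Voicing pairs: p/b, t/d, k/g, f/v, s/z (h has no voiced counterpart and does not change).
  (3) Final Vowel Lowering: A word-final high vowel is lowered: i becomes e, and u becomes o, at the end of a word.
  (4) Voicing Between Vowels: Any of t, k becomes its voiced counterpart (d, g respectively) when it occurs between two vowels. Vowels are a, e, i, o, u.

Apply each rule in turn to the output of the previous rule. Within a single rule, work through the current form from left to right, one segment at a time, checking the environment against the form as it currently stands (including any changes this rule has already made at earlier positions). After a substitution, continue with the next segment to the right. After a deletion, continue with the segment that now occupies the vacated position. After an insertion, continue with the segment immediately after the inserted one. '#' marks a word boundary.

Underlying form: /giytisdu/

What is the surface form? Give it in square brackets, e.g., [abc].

[gytsto]

(1) Syncope: [giytisdu] → [gytsdu]
(2) Progressive Voicing Assimilation: [gytsdu] → [gytstu]
(3) Final Vowel Lowering: [gytstu] → [gytsto]
(4) Voicing Between Vowels: no change — [gytsto]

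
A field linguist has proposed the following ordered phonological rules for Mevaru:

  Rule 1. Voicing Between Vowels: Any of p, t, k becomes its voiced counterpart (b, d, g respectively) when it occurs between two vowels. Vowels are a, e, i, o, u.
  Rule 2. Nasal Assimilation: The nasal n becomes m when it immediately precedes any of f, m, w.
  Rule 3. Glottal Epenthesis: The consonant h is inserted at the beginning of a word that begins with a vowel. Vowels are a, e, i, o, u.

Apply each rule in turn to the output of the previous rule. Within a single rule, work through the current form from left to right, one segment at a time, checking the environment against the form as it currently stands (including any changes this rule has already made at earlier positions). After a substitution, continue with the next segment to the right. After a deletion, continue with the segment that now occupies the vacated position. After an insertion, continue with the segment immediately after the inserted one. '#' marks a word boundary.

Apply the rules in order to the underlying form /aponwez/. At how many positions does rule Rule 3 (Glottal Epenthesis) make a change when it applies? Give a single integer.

1

Rule 1 Voicing Between Vowels: [aponwez] → [abonwez]
Rule 2 Nasal Assimilation: [abonwez] → [abomwez]
Rule 3 Glottal Epenthesis: [abomwez] → [habomwez]
Rule Rule 3 changed 1 position(s).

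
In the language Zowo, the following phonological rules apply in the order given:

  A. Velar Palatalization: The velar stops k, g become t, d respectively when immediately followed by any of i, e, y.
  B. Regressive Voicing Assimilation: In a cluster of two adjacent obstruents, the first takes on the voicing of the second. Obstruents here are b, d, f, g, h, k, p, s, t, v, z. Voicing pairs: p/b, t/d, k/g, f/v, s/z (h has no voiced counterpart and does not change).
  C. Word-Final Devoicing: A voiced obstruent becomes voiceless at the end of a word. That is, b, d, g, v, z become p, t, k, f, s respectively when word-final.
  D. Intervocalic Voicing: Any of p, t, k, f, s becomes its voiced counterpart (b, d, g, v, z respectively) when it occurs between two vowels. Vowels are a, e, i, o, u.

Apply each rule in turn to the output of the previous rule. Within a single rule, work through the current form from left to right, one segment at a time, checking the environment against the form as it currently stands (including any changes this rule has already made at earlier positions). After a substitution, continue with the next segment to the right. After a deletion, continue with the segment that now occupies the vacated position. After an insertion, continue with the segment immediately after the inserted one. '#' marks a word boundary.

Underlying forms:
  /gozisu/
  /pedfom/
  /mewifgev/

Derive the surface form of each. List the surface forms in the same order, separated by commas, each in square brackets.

/gozisu/:
  A Velar Palatalization: no change — [gozisu]
  B Regressive Voicing Assimilation: no change — [gozisu]
  C Word-Final Devoicing: no change — [gozisu]
  D Intervocalic Voicing: [gozisu] → [gozizu]
/pedfom/:
  A Velar Palatalization: no change — [pedfom]
  B Regressive Voicing Assimilation: [pedfom] → [petfom]
  C Word-Final Devoicing: no change — [petfom]
  D Intervocalic Voicing: no change — [petfom]
/mewifgev/:
  A Velar Palatalization: [mewifgev] → [mewifdev]
  B Regressive Voicing Assimilation: [mewifdev] → [mewivdev]
  C Word-Final Devoicing: [mewivdev] → [mewivdef]
  D Intervocalic Voicing: no change — [mewivdef]

[gozizu], [petfom], [mewivdef]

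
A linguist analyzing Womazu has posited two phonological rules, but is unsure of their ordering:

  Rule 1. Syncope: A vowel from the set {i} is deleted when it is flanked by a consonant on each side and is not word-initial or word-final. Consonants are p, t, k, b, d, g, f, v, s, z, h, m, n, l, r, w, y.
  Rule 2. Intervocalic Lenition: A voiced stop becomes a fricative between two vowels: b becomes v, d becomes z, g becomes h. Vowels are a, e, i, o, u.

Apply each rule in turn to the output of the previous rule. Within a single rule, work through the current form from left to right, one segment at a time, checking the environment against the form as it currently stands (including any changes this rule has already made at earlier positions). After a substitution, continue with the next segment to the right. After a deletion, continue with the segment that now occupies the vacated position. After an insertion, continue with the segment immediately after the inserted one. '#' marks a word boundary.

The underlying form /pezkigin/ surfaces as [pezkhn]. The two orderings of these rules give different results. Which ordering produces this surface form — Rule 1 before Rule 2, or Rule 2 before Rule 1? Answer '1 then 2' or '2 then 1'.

Order 1 then 2:
  1 Syncope: [pezkigin] → [pezkgn]
  2 Intervocalic Lenition: no change — [pezkgn]
  result: [pezkgn]
Order 2 then 1:
  2 Intervocalic Lenition: [pezkigin] → [pezkihin]
  1 Syncope: [pezkihin] → [pezkhn]
  result: [pezkhn]

2 then 1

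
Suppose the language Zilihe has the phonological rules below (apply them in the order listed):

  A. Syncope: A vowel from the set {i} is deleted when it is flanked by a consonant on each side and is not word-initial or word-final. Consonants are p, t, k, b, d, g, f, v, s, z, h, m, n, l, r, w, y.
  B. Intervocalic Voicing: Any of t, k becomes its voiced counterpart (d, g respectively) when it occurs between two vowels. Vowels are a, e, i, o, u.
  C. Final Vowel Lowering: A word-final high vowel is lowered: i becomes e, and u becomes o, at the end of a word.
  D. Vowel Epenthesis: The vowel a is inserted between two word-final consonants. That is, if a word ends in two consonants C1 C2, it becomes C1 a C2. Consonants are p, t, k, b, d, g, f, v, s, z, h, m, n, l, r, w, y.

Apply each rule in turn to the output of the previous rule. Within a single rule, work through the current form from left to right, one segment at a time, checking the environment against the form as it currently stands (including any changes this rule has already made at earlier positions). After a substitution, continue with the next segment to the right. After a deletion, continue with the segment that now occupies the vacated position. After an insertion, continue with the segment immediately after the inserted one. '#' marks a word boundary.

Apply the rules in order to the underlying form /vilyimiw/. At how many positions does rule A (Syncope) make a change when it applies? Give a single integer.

A Syncope: [vilyimiw] → [vlymw]
B Intervocalic Voicing: no change — [vlymw]
C Final Vowel Lowering: no change — [vlymw]
D Vowel Epenthesis: [vlymw] → [vlymaw]
Rule A changed 3 position(s).

3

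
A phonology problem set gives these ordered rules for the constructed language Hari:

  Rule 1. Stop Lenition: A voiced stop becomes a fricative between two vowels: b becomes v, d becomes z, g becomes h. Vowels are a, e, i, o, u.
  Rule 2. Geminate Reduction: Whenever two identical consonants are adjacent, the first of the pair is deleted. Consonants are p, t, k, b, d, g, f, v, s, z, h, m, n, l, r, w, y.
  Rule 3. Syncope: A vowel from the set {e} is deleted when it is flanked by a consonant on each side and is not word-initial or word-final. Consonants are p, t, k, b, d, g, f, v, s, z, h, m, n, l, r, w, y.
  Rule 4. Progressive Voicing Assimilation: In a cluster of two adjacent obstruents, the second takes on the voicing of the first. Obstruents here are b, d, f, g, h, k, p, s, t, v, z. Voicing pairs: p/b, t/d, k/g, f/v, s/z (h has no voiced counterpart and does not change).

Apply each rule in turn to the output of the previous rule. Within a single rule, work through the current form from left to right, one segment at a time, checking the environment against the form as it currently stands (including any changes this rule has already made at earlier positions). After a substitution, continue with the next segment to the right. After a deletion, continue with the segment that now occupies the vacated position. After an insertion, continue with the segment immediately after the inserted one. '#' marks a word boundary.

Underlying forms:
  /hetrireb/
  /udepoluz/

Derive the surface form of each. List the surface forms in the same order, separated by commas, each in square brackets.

/hetrireb/:
  Rule 1 Stop Lenition: no change — [hetrireb]
  Rule 2 Geminate Reduction: no change — [hetrireb]
  Rule 3 Syncope: [hetrireb] → [htrirb]
  Rule 4 Progressive Voicing Assimilation: no change — [htrirb]
/udepoluz/:
  Rule 1 Stop Lenition: [udepoluz] → [uzepoluz]
  Rule 2 Geminate Reduction: no change — [uzepoluz]
  Rule 3 Syncope: [uzepoluz] → [uzpoluz]
  Rule 4 Progressive Voicing Assimilation: [uzpoluz] → [uzboluz]

[htrirb], [uzboluz]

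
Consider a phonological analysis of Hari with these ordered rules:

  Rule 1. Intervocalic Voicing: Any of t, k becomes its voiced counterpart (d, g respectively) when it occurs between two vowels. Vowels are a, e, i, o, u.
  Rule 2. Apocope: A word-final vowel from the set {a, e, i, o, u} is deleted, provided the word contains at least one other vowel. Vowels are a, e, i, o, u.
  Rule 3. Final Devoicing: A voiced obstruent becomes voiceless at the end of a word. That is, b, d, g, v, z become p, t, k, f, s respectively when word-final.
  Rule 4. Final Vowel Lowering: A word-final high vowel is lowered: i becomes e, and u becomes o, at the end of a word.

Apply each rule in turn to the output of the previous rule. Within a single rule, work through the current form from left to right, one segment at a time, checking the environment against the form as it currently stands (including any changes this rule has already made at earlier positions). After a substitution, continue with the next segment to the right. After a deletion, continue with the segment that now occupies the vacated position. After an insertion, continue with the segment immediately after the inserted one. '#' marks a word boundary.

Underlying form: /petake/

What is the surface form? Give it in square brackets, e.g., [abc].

[pedak]

Rule 1 Intervocalic Voicing: [petake] → [pedage]
Rule 2 Apocope: [pedage] → [pedag]
Rule 3 Final Devoicing: [pedag] → [pedak]
Rule 4 Final Vowel Lowering: no change — [pedak]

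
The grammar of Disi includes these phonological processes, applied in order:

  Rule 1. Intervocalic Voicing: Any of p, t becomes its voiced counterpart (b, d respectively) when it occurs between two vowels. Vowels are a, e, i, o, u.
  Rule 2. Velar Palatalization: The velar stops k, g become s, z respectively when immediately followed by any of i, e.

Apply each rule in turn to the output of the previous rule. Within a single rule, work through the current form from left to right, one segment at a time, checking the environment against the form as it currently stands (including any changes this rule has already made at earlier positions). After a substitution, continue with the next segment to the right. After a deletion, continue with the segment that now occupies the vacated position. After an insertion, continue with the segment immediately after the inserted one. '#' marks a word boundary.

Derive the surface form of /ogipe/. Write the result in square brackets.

[ozibe]

Rule 1 Intervocalic Voicing: [ogipe] → [ogibe]
Rule 2 Velar Palatalization: [ogibe] → [ozibe]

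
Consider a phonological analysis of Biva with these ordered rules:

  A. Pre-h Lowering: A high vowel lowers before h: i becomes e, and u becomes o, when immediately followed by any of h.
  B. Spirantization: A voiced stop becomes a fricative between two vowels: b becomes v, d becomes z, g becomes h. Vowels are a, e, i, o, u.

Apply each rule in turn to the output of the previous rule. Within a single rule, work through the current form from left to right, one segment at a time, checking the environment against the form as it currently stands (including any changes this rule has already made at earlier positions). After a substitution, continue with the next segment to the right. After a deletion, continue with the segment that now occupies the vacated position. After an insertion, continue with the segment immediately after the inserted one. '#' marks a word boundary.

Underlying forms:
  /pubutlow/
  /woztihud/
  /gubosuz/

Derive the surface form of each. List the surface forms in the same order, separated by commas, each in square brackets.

[puvutlow], [woztehud], [guvosuz]

/pubutlow/:
  A Pre-h Lowering: no change — [pubutlow]
  B Spirantization: [pubutlow] → [puvutlow]
/woztihud/:
  A Pre-h Lowering: [woztihud] → [woztehud]
  B Spirantization: no change — [woztehud]
/gubosuz/:
  A Pre-h Lowering: no change — [gubosuz]
  B Spirantization: [gubosuz] → [guvosuz]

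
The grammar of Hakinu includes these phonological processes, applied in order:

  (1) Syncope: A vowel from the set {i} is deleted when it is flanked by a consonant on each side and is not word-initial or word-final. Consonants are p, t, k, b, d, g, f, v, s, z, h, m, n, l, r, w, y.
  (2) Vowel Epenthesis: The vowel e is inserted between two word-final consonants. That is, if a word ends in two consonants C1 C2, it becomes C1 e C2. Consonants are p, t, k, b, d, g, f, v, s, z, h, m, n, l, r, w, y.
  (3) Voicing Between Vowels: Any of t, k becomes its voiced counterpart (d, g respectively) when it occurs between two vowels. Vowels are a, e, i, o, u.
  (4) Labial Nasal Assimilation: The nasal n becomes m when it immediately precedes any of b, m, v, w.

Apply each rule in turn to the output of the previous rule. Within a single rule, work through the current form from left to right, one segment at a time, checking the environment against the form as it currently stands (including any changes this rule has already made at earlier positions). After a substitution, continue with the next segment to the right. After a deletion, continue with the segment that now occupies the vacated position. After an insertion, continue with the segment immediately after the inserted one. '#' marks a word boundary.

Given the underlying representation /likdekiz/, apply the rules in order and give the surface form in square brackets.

[lkdegez]

(1) Syncope: [likdekiz] → [lkdekz]
(2) Vowel Epenthesis: [lkdekz] → [lkdekez]
(3) Voicing Between Vowels: [lkdekez] → [lkdegez]
(4) Labial Nasal Assimilation: no change — [lkdegez]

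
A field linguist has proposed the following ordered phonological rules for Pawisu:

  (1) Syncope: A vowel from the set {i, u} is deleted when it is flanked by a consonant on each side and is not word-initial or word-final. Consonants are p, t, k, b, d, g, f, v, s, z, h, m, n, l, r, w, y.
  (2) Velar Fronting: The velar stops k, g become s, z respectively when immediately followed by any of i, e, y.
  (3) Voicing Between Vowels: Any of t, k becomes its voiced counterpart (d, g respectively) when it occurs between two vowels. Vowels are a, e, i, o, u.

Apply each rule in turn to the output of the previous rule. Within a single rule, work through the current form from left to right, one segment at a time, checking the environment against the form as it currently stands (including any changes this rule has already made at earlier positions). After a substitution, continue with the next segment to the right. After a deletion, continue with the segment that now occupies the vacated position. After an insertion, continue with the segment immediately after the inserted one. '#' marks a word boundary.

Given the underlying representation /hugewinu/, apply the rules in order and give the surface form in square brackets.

[hzewnu]

(1) Syncope: [hugewinu] → [hgewnu]
(2) Velar Fronting: [hgewnu] → [hzewnu]
(3) Voicing Between Vowels: no change — [hzewnu]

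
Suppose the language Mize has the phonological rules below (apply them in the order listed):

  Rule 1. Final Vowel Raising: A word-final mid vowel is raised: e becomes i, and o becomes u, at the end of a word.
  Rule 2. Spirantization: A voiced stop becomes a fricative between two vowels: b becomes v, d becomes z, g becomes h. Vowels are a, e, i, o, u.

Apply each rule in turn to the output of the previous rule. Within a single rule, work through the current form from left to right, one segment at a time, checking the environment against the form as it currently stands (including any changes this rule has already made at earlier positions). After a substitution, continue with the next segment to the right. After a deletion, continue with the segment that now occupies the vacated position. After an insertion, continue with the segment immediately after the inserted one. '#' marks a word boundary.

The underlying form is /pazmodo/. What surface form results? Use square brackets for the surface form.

[pazmozu]

Rule 1 Final Vowel Raising: [pazmodo] → [pazmodu]
Rule 2 Spirantization: [pazmodu] → [pazmozu]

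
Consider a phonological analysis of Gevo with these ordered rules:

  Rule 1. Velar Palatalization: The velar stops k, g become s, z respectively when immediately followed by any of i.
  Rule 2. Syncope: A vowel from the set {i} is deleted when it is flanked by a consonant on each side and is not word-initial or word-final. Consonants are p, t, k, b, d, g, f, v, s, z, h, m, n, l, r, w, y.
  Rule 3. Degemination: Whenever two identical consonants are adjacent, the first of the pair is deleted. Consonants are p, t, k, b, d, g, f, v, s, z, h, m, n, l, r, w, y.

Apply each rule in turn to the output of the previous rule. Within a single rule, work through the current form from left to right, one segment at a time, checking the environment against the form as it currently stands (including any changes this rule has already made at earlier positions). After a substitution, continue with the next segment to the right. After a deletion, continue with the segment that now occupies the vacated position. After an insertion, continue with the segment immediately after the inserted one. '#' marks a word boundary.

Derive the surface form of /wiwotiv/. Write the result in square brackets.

[wotv]

Rule 1 Velar Palatalization: no change — [wiwotiv]
Rule 2 Syncope: [wiwotiv] → [wwotv]
Rule 3 Degemination: [wwotv] → [wotv]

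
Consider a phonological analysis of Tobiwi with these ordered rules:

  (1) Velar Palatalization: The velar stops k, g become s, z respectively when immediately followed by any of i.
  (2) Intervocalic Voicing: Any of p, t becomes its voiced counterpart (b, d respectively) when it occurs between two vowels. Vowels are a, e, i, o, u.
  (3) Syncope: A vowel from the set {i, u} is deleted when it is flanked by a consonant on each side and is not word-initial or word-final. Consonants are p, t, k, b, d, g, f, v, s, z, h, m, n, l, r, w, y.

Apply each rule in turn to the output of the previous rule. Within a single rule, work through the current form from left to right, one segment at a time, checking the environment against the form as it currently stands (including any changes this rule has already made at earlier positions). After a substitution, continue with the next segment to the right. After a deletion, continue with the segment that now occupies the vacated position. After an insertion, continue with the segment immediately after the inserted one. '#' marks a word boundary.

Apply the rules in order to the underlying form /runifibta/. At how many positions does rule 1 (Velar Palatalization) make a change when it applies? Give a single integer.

(1) Velar Palatalization: no change — [runifibta]
(2) Intervocalic Voicing: no change — [runifibta]
(3) Syncope: [runifibta] → [rnfbta]
Rule 1 changed 0 position(s).

0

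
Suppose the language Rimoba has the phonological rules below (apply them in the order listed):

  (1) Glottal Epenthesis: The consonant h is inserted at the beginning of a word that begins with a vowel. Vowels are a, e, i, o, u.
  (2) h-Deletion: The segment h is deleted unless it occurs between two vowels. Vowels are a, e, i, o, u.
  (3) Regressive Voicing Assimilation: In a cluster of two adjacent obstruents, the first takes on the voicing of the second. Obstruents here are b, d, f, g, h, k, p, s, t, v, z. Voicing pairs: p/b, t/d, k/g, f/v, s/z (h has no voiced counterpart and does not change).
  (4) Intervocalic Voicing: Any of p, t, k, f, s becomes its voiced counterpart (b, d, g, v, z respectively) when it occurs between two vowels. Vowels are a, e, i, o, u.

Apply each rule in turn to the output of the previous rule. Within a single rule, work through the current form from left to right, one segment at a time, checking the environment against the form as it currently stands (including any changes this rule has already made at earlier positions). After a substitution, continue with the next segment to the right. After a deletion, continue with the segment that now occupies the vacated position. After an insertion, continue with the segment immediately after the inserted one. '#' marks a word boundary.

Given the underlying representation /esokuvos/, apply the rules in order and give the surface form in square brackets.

(1) Glottal Epenthesis: [esokuvos] → [hesokuvos]
(2) h-Deletion: [hesokuvos] → [esokuvos]
(3) Regressive Voicing Assimilation: no change — [esokuvos]
(4) Intervocalic Voicing: [esokuvos] → [ezoguvos]

[ezoguvos]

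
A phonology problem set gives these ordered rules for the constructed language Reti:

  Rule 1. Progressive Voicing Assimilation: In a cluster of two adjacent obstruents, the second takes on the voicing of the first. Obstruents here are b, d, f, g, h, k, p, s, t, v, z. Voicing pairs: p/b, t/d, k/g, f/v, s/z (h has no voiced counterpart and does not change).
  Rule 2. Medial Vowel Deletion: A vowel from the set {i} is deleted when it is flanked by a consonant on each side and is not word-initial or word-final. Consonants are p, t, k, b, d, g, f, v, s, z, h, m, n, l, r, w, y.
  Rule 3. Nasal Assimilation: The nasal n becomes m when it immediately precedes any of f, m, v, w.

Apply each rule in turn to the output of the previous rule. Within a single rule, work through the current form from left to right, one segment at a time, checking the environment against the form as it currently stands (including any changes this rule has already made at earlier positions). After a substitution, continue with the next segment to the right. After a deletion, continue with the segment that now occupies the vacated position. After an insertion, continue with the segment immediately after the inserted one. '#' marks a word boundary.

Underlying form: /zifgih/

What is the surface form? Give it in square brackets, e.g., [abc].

Rule 1 Progressive Voicing Assimilation: [zifgih] → [zifkih]
Rule 2 Medial Vowel Deletion: [zifkih] → [zfkh]
Rule 3 Nasal Assimilation: no change — [zfkh]

[zfkh]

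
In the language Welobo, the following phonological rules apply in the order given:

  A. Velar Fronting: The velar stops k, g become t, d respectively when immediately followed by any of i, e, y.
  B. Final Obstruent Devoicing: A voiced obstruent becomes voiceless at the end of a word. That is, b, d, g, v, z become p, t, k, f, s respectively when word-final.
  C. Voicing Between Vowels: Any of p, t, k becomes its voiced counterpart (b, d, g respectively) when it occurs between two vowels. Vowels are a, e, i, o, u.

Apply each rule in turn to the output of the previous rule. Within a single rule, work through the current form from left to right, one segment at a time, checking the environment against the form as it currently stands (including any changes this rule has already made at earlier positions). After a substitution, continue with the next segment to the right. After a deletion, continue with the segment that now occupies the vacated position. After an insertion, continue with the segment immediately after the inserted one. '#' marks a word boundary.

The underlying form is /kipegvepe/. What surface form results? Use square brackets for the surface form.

A Velar Fronting: [kipegvepe] → [tipegvepe]
B Final Obstruent Devoicing: no change — [tipegvepe]
C Voicing Between Vowels: [tipegvepe] → [tibegvebe]

[tibegvebe]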